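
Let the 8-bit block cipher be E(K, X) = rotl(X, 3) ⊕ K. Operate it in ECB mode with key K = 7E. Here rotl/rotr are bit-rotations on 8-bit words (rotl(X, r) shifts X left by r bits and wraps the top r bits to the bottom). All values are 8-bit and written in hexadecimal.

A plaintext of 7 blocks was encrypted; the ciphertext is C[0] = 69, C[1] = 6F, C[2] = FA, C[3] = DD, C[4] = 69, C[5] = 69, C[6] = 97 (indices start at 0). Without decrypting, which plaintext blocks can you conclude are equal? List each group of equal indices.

P[0] = P[4] = P[5]

ECB encrypts each block independently with the same key, so equal ciphertext blocks imply equal plaintext blocks.
C[0] = C[4] = C[5] = 69, so P[0] = P[4] = P[5].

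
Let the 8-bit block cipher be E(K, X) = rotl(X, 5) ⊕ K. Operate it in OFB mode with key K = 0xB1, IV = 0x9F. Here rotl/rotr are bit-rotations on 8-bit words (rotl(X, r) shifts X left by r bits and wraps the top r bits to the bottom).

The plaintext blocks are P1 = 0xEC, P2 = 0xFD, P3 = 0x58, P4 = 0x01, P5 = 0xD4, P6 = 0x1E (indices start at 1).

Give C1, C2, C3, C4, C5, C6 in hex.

OFB encryption: S_i = E(K, S_{i−1}) with S_{0} = IV; C_i = P_i ⊕ S_i.
C1: S = E(K, 0x9F) = 0x42; 0xEC ⊕ 0x42 = 0xAE.
C2: S = E(K, 0x42) = 0xF9; 0xFD ⊕ 0xF9 = 0x04.
C3: S = E(K, 0xF9) = 0x8E; 0x58 ⊕ 0x8E = 0xD6.
C4: S = E(K, 0x8E) = 0x60; 0x01 ⊕ 0x60 = 0x61.
C5: S = E(K, 0x60) = 0xBD; 0xD4 ⊕ 0xBD = 0x69.
C6: S = E(K, 0xBD) = 0x06; 0x1E ⊕ 0x06 = 0x18.

C1 = 0xAE, C2 = 0x04, C3 = 0xD6, C4 = 0x61, C5 = 0x69, C6 = 0x18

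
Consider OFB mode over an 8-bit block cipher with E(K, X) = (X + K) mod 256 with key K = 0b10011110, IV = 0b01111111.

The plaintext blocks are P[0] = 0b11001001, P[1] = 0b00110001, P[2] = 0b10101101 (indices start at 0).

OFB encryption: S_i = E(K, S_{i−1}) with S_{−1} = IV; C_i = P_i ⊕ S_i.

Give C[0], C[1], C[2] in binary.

C[0] = 0b11010100, C[1] = 0b10001010, C[2] = 0b11110100

C[0]: S = E(K, 0b01111111) = 0b00011101; 0b11001001 ⊕ 0b00011101 = 0b11010100.
C[1]: S = E(K, 0b00011101) = 0b10111011; 0b00110001 ⊕ 0b10111011 = 0b10001010.
C[2]: S = E(K, 0b10111011) = 0b01011001; 0b10101101 ⊕ 0b01011001 = 0b11110100.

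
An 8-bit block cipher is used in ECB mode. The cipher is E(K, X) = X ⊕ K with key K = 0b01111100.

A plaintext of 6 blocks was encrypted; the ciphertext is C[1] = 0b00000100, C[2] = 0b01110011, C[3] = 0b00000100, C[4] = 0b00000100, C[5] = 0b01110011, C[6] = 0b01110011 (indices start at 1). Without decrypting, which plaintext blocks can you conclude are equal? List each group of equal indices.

P[1] = P[3] = P[4]; P[2] = P[5] = P[6]

ECB encrypts each block independently with the same key, so equal ciphertext blocks imply equal plaintext blocks.
C[1] = C[3] = C[4] = 0b00000100, so P[1] = P[3] = P[4].
C[2] = C[5] = C[6] = 0b01110011, so P[2] = P[5] = P[6].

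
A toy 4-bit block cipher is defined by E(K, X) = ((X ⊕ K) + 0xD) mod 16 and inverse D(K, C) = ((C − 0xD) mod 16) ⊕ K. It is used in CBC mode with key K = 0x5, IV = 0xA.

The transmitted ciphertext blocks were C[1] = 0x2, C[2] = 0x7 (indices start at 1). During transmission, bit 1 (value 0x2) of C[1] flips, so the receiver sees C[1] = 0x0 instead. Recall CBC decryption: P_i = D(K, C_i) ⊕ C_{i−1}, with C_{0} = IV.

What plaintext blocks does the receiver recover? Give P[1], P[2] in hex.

P[1] = 0xC, P[2] = 0xF

Only C[1] changed, to 0x0. In CBC, a change in C_i garbles P_i and flips the same bit in P_{i+1}. Decrypting the received ciphertext:
P[1]: D(K, 0x0) = 0x6; 0x6 ⊕ 0xA = 0xC.
P[2]: D(K, 0x7) = 0xF; 0xF ⊕ 0x0 = 0xF.
Blocks that differ from the original plaintext: P[1], P[2].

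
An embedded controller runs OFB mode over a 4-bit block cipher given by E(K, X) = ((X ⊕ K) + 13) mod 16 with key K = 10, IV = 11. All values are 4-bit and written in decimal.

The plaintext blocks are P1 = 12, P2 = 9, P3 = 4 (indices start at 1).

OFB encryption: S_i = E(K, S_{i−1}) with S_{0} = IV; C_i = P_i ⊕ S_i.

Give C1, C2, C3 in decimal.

C1 = 2, C2 = 8, C3 = 12

C1: S = E(K, 11) = 14; 12 ⊕ 14 = 2.
C2: S = E(K, 14) = 1; 9 ⊕ 1 = 8.
C3: S = E(K, 1) = 8; 4 ⊕ 8 = 12.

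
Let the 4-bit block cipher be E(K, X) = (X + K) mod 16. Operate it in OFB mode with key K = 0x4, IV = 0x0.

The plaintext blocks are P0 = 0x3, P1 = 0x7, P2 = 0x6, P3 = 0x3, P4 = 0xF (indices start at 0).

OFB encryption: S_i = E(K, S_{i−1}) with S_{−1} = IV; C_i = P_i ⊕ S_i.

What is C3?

C0: S = E(K, 0x0) = 0x4; 0x3 ⊕ 0x4 = 0x7.
C1: S = E(K, 0x4) = 0x8; 0x7 ⊕ 0x8 = 0xF.
C2: S = E(K, 0x8) = 0xC; 0x6 ⊕ 0xC = 0xA.
C3: S = E(K, 0xC) = 0x0; 0x3 ⊕ 0x0 = 0x3.

C3 = 0x3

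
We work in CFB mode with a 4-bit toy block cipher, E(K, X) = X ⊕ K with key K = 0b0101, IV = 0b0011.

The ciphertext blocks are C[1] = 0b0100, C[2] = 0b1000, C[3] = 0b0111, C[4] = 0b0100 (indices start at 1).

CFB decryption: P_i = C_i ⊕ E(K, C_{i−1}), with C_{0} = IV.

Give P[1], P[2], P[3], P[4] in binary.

P[1] = 0b0010, P[2] = 0b1001, P[3] = 0b1010, P[4] = 0b0110

P[1]: E(K, 0b0011) = 0b0110; 0b0100 ⊕ 0b0110 = 0b0010.
P[2]: E(K, 0b0100) = 0b0001; 0b1000 ⊕ 0b0001 = 0b1001.
P[3]: E(K, 0b1000) = 0b1101; 0b0111 ⊕ 0b1101 = 0b1010.
P[4]: E(K, 0b0111) = 0b0010; 0b0100 ⊕ 0b0010 = 0b0110.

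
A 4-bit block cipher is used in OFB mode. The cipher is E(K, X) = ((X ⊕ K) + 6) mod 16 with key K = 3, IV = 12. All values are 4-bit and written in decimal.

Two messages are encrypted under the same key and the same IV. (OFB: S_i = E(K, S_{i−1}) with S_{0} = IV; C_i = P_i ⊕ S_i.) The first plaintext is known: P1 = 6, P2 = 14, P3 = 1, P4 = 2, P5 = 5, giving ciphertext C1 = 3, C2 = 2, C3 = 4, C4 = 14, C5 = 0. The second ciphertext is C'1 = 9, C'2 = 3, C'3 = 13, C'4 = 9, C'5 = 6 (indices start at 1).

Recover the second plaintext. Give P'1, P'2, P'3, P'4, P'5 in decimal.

P'1 = 12, P'2 = 15, P'3 = 8, P'4 = 5, P'5 = 3

In OFB with a reused IV, both messages share the same keystream S_i, so C_i ⊕ C'_i = P_i ⊕ P'_i and thus P'_i = P_i ⊕ C_i ⊕ C'_i.
P'1: 6 ⊕ 3 ⊕ 9 = 12.
P'2: 14 ⊕ 2 ⊕ 3 = 15.
P'3: 1 ⊕ 4 ⊕ 13 = 8.
P'4: 2 ⊕ 14 ⊕ 9 = 5.
P'5: 5 ⊕ 0 ⊕ 6 = 3.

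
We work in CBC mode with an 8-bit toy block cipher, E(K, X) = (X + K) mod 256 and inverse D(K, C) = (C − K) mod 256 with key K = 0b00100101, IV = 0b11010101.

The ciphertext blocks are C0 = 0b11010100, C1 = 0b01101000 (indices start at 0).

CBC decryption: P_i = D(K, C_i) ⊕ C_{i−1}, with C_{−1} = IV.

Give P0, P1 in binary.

P0 = 0b01111010, P1 = 0b10010111

P0: D(K, 0b11010100) = 0b10101111; 0b10101111 ⊕ 0b11010101 = 0b01111010.
P1: D(K, 0b01101000) = 0b01000011; 0b01000011 ⊕ 0b11010100 = 0b10010111.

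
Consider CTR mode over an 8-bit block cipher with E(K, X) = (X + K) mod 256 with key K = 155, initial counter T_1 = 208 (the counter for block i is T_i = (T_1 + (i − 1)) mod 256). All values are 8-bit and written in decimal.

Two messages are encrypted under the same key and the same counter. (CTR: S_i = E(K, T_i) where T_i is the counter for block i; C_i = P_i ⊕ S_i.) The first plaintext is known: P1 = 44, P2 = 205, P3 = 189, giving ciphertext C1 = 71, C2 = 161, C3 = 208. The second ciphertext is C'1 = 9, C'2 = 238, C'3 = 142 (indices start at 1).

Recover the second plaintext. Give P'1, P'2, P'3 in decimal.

In CTR with a reused counter, both messages share the same keystream S_i, so C_i ⊕ C'_i = P_i ⊕ P'_i and thus P'_i = P_i ⊕ C_i ⊕ C'_i.
P'1: 44 ⊕ 71 ⊕ 9 = 98.
P'2: 205 ⊕ 161 ⊕ 238 = 130.
P'3: 189 ⊕ 208 ⊕ 142 = 227.

P'1 = 98, P'2 = 130, P'3 = 227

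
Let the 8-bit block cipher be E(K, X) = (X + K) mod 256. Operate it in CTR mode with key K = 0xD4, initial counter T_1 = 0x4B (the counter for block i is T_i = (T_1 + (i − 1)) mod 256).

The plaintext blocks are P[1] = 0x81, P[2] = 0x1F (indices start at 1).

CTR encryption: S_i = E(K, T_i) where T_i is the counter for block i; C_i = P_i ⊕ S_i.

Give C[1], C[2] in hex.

C[1]: T = 0x4B, S = E(K, T) = 0x1F; 0x81 ⊕ 0x1F = 0x9E.
C[2]: T = 0x4C, S = E(K, T) = 0x20; 0x1F ⊕ 0x20 = 0x3F.

C[1] = 0x9E, C[2] = 0x3F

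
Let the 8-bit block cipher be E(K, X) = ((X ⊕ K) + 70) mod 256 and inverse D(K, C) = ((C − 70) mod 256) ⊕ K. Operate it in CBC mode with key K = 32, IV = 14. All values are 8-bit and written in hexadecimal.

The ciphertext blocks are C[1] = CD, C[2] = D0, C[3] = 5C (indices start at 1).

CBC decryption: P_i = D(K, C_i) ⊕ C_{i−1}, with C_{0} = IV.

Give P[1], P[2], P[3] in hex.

P[1] = 7B, P[2] = 9F, P[3] = 0E

P[1]: D(K, CD) = 6F; 6F ⊕ 14 = 7B.
P[2]: D(K, D0) = 52; 52 ⊕ CD = 9F.
P[3]: D(K, 5C) = DE; DE ⊕ D0 = 0E.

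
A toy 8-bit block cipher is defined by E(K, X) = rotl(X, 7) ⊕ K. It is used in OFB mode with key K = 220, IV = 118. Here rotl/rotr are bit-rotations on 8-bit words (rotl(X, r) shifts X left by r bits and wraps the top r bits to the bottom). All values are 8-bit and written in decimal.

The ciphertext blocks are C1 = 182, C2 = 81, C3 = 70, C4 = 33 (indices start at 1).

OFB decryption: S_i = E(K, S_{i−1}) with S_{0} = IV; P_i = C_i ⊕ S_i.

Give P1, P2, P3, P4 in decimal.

P1 = 81, P2 = 126, P3 = 13, P4 = 88

P1: S = E(K, 118) = 231; 182 ⊕ 231 = 81.
P2: S = E(K, 231) = 47; 81 ⊕ 47 = 126.
P3: S = E(K, 47) = 75; 70 ⊕ 75 = 13.
P4: S = E(K, 75) = 121; 33 ⊕ 121 = 88.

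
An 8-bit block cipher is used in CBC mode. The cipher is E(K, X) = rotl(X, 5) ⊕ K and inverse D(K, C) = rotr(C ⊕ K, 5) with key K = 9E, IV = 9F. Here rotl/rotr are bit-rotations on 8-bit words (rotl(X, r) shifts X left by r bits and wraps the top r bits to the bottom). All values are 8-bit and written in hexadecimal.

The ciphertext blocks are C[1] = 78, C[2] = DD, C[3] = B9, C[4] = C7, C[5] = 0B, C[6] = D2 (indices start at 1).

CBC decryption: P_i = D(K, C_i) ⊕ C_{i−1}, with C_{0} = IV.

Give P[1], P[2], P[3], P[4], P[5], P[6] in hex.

P[1] = A8, P[2] = 62, P[3] = E4, P[4] = 73, P[5] = 6B, P[6] = 69

P[1]: D(K, 78) = 37; 37 ⊕ 9F = A8.
P[2]: D(K, DD) = 1A; 1A ⊕ 78 = 62.
P[3]: D(K, B9) = 39; 39 ⊕ DD = E4.
P[4]: D(K, C7) = CA; CA ⊕ B9 = 73.
P[5]: D(K, 0B) = AC; AC ⊕ C7 = 6B.
P[6]: D(K, D2) = 62; 62 ⊕ 0B = 69.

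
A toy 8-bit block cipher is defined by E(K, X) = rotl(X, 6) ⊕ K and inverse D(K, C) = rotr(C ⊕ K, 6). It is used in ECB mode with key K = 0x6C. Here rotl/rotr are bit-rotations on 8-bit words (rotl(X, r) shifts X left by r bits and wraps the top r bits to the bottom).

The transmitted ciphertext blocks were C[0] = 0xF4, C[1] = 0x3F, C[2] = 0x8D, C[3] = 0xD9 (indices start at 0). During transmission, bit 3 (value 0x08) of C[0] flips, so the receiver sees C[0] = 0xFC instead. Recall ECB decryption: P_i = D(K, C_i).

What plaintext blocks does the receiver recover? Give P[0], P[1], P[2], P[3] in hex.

P[0] = 0x42, P[1] = 0x4D, P[2] = 0x87, P[3] = 0xD6

Only C[0] changed, to 0xFC. In ECB, a change in C_i affects only P_i. Decrypting the received ciphertext:
P[0]: D(K, 0xFC) = 0x42.
P[1]: D(K, 0x3F) = 0x4D.
P[2]: D(K, 0x8D) = 0x87.
P[3]: D(K, 0xD9) = 0xD6.
Blocks that differ from the original plaintext: P[0].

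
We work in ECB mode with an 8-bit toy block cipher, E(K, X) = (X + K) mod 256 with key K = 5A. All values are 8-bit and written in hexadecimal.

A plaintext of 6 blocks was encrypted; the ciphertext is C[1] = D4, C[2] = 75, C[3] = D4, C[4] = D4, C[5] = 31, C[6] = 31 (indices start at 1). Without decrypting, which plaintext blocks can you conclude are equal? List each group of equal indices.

P[1] = P[3] = P[4]; P[5] = P[6]

ECB encrypts each block independently with the same key, so equal ciphertext blocks imply equal plaintext blocks.
C[1] = C[3] = C[4] = D4, so P[1] = P[3] = P[4].
C[5] = C[6] = 31, so P[5] = P[6].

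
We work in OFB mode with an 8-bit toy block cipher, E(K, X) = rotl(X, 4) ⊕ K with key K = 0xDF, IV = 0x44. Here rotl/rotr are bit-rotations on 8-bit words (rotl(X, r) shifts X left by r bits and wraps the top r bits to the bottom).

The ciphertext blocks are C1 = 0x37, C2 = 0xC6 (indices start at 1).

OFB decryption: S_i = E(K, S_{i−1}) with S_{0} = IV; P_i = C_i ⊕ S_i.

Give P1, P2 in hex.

P1 = 0xAC, P2 = 0xA0

P1: S = E(K, 0x44) = 0x9B; 0x37 ⊕ 0x9B = 0xAC.
P2: S = E(K, 0x9B) = 0x66; 0xC6 ⊕ 0x66 = 0xA0.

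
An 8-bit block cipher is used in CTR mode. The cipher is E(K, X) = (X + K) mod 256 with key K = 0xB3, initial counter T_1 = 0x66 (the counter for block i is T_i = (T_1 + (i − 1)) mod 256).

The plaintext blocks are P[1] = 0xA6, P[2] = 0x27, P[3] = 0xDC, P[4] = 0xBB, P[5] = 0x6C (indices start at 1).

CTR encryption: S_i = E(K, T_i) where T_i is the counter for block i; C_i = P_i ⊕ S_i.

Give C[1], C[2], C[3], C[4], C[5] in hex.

C[1]: T = 0x66, S = E(K, T) = 0x19; 0xA6 ⊕ 0x19 = 0xBF.
C[2]: T = 0x67, S = E(K, T) = 0x1A; 0x27 ⊕ 0x1A = 0x3D.
C[3]: T = 0x68, S = E(K, T) = 0x1B; 0xDC ⊕ 0x1B = 0xC7.
C[4]: T = 0x69, S = E(K, T) = 0x1C; 0xBB ⊕ 0x1C = 0xA7.
C[5]: T = 0x6A, S = E(K, T) = 0x1D; 0x6C ⊕ 0x1D = 0x71.

C[1] = 0xBF, C[2] = 0x3D, C[3] = 0xC7, C[4] = 0xA7, C[5] = 0x71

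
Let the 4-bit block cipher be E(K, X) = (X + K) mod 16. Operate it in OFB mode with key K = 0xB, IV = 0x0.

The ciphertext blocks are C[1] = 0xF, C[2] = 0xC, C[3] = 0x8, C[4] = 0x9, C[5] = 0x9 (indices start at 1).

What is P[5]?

OFB decryption: S_i = E(K, S_{i−1}) with S_{0} = IV; P_i = C_i ⊕ S_i.
P[1]: S = E(K, 0x0) = 0xB; 0xF ⊕ 0xB = 0x4.
P[2]: S = E(K, 0xB) = 0x6; 0xC ⊕ 0x6 = 0xA.
P[3]: S = E(K, 0x6) = 0x1; 0x8 ⊕ 0x1 = 0x9.
P[4]: S = E(K, 0x1) = 0xC; 0x9 ⊕ 0xC = 0x5.
P[5]: S = E(K, 0xC) = 0x7; 0x9 ⊕ 0x7 = 0xE.

P[5] = 0xE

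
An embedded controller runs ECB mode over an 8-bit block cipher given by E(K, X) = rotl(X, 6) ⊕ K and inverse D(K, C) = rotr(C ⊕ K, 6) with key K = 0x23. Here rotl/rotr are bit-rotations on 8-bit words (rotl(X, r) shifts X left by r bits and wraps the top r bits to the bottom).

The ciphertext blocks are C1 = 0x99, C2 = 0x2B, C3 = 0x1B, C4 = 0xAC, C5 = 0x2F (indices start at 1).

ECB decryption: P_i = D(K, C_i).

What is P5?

P5: D(K, 0x2F) = 0x30.

P5 = 0x30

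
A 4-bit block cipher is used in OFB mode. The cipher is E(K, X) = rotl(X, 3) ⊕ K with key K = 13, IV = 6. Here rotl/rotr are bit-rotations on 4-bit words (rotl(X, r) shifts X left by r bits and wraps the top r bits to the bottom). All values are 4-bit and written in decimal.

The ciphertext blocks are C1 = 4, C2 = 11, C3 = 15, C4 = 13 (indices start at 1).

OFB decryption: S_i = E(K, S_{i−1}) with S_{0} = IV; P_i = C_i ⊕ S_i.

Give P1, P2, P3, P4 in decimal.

P1: S = E(K, 6) = 14; 4 ⊕ 14 = 10.
P2: S = E(K, 14) = 10; 11 ⊕ 10 = 1.
P3: S = E(K, 10) = 8; 15 ⊕ 8 = 7.
P4: S = E(K, 8) = 9; 13 ⊕ 9 = 4.

P1 = 10, P2 = 1, P3 = 7, P4 = 4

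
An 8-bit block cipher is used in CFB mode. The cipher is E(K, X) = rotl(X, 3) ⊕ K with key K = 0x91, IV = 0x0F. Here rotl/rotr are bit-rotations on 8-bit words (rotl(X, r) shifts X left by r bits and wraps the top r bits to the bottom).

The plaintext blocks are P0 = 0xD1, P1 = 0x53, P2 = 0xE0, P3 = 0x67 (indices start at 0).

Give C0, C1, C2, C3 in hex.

CFB encryption: C_i = P_i ⊕ E(K, C_{i−1}), with C_{−1} = IV.
C0: E(K, 0x0F) = 0xE9; 0xD1 ⊕ 0xE9 = 0x38.
C1: E(K, 0x38) = 0x50; 0x53 ⊕ 0x50 = 0x03.
C2: E(K, 0x03) = 0x89; 0xE0 ⊕ 0x89 = 0x69.
C3: E(K, 0x69) = 0xDA; 0x67 ⊕ 0xDA = 0xBD.

C0 = 0x38, C1 = 0x03, C2 = 0x69, C3 = 0xBD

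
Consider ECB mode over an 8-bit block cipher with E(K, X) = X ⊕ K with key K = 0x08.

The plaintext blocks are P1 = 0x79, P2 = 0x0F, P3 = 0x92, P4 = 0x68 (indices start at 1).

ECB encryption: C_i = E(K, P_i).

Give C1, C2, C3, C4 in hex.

C1: E(K, 0x79) = 0x71.
C2: E(K, 0x0F) = 0x07.
C3: E(K, 0x92) = 0x9A.
C4: E(K, 0x68) = 0x60.

C1 = 0x71, C2 = 0x07, C3 = 0x9A, C4 = 0x60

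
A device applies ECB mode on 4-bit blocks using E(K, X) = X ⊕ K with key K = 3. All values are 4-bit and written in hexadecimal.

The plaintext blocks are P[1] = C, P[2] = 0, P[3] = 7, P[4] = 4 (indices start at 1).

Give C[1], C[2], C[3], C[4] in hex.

ECB encryption: C_i = E(K, P_i).
C[1]: E(K, C) = F.
C[2]: E(K, 0) = 3.
C[3]: E(K, 7) = 4.
C[4]: E(K, 4) = 7.

C[1] = F, C[2] = 3, C[3] = 4, C[4] = 7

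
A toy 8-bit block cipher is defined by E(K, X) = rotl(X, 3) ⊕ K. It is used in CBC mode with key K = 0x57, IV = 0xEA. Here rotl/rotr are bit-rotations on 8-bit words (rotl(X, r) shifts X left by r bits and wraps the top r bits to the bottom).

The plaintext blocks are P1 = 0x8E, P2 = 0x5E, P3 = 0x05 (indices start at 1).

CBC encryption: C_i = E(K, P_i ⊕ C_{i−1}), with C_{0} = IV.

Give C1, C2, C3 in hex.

C1: P1 ⊕ 0xEA = 0x64; E(K, 0x64) = 0x74.
C2: P2 ⊕ 0x74 = 0x2A; E(K, 0x2A) = 0x06.
C3: P3 ⊕ 0x06 = 0x03; E(K, 0x03) = 0x4F.

C1 = 0x74, C2 = 0x06, C3 = 0x4F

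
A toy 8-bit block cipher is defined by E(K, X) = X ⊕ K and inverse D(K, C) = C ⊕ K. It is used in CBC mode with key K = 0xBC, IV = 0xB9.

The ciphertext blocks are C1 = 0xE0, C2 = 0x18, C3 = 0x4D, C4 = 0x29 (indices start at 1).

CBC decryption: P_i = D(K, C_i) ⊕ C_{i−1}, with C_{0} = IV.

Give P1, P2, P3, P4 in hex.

P1 = 0xE5, P2 = 0x44, P3 = 0xE9, P4 = 0xD8

P1: D(K, 0xE0) = 0x5C; 0x5C ⊕ 0xB9 = 0xE5.
P2: D(K, 0x18) = 0xA4; 0xA4 ⊕ 0xE0 = 0x44.
P3: D(K, 0x4D) = 0xF1; 0xF1 ⊕ 0x18 = 0xE9.
P4: D(K, 0x29) = 0x95; 0x95 ⊕ 0x4D = 0xD8.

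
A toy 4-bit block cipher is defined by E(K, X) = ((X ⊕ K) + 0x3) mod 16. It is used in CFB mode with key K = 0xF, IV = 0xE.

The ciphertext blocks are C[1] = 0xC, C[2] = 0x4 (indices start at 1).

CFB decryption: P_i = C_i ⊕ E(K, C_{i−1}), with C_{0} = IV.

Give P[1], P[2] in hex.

P[1] = 0x8, P[2] = 0x2

P[1]: E(K, 0xE) = 0x4; 0xC ⊕ 0x4 = 0x8.
P[2]: E(K, 0xC) = 0x6; 0x4 ⊕ 0x6 = 0x2.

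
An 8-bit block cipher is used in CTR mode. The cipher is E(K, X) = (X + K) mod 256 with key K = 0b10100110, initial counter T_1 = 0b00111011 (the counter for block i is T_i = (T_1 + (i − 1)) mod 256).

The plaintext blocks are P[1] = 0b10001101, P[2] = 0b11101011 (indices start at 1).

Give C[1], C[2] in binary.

C[1] = 0b01101100, C[2] = 0b00001001

CTR encryption: S_i = E(K, T_i) where T_i is the counter for block i; C_i = P_i ⊕ S_i.
C[1]: T = 0b00111011, S = E(K, T) = 0b11100001; 0b10001101 ⊕ 0b11100001 = 0b01101100.
C[2]: T = 0b00111100, S = E(K, T) = 0b11100010; 0b11101011 ⊕ 0b11100010 = 0b00001001.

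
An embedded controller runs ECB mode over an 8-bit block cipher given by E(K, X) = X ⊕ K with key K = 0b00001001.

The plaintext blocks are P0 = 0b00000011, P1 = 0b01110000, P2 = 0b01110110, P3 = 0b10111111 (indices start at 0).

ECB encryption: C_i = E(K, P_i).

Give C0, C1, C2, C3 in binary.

C0 = 0b00001010, C1 = 0b01111001, C2 = 0b01111111, C3 = 0b10110110

C0: E(K, 0b00000011) = 0b00001010.
C1: E(K, 0b01110000) = 0b01111001.
C2: E(K, 0b01110110) = 0b01111111.
C3: E(K, 0b10111111) = 0b10110110.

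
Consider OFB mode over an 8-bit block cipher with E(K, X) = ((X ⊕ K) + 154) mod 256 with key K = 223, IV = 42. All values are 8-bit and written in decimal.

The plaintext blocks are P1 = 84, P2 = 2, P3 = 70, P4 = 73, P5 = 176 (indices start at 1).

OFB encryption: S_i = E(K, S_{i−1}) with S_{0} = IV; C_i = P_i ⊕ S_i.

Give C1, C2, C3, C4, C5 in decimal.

C1 = 219, C2 = 232, C3 = 137, C4 = 227, C5 = 191

C1: S = E(K, 42) = 143; 84 ⊕ 143 = 219.
C2: S = E(K, 143) = 234; 2 ⊕ 234 = 232.
C3: S = E(K, 234) = 207; 70 ⊕ 207 = 137.
C4: S = E(K, 207) = 170; 73 ⊕ 170 = 227.
C5: S = E(K, 170) = 15; 176 ⊕ 15 = 191.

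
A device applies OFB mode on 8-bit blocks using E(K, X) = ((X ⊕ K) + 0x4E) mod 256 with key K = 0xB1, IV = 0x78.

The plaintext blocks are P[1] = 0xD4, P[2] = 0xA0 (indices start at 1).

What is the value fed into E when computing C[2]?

0x17

OFB encryption: S_i = E(K, S_{i−1}) with S_{0} = IV; C_i = P_i ⊕ S_i.
C[1]: S = E(K, 0x78) = 0x17; 0xD4 ⊕ 0x17 = 0xC3.
C[2]: S = E(K, 0x17) = 0xF4; 0xA0 ⊕ 0xF4 = 0x54.
So the input to E for block [2] is 0x17.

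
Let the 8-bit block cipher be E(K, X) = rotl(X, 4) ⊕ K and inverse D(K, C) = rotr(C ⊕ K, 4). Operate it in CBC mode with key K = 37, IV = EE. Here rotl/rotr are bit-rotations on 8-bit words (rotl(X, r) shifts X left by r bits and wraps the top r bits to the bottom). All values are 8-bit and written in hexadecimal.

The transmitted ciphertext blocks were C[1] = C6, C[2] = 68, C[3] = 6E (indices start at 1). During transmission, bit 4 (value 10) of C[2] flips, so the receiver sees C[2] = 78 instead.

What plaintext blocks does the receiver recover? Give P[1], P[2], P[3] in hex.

P[1] = F1, P[2] = 32, P[3] = ED

CBC decryption: P_i = D(K, C_i) ⊕ C_{i−1}, with C_{0} = IV.
Only C[2] changed, to 78. In CBC, a change in C_i garbles P_i and flips the same bit in P_{i+1}. Decrypting the received ciphertext:
P[1]: D(K, C6) = 1F; 1F ⊕ EE = F1.
P[2]: D(K, 78) = F4; F4 ⊕ C6 = 32.
P[3]: D(K, 6E) = 95; 95 ⊕ 78 = ED.
Blocks that differ from the original plaintext: P[2], P[3].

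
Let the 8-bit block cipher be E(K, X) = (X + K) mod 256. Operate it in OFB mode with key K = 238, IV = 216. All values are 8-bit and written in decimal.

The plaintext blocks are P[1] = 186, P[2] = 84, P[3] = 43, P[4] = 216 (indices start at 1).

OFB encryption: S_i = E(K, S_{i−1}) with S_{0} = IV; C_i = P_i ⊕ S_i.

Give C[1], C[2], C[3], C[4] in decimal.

C[1] = 124, C[2] = 224, C[3] = 137, C[4] = 72

C[1]: S = E(K, 216) = 198; 186 ⊕ 198 = 124.
C[2]: S = E(K, 198) = 180; 84 ⊕ 180 = 224.
C[3]: S = E(K, 180) = 162; 43 ⊕ 162 = 137.
C[4]: S = E(K, 162) = 144; 216 ⊕ 144 = 72.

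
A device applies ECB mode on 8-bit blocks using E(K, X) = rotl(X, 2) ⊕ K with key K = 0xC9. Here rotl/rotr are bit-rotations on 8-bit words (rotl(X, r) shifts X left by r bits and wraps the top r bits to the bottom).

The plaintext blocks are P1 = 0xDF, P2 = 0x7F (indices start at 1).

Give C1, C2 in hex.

C1 = 0xB6, C2 = 0x34

ECB encryption: C_i = E(K, P_i).
C1: E(K, 0xDF) = 0xB6.
C2: E(K, 0x7F) = 0x34.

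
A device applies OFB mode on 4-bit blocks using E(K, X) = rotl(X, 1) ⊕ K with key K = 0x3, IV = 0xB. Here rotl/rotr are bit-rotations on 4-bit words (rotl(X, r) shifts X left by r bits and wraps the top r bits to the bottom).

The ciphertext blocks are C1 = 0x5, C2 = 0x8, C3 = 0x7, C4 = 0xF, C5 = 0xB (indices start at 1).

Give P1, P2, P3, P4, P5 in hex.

OFB decryption: S_i = E(K, S_{i−1}) with S_{0} = IV; P_i = C_i ⊕ S_i.
P1: S = E(K, 0xB) = 0x4; 0x5 ⊕ 0x4 = 0x1.
P2: S = E(K, 0x4) = 0xB; 0x8 ⊕ 0xB = 0x3.
P3: S = E(K, 0xB) = 0x4; 0x7 ⊕ 0x4 = 0x3.
P4: S = E(K, 0x4) = 0xB; 0xF ⊕ 0xB = 0x4.
P5: S = E(K, 0xB) = 0x4; 0xB ⊕ 0x4 = 0xF.

P1 = 0x1, P2 = 0x3, P3 = 0x3, P4 = 0x4, P5 = 0xF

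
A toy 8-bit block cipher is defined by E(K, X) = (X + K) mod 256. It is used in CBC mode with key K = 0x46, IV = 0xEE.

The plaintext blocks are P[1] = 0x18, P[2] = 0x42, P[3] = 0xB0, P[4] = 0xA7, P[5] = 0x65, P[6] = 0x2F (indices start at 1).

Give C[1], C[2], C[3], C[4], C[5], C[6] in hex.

C[1] = 0x3C, C[2] = 0xC4, C[3] = 0xBA, C[4] = 0x63, C[5] = 0x4C, C[6] = 0xA9

CBC encryption: C_i = E(K, P_i ⊕ C_{i−1}), with C_{0} = IV.
C[1]: P[1] ⊕ 0xEE = 0xF6; E(K, 0xF6) = 0x3C.
C[2]: P[2] ⊕ 0x3C = 0x7E; E(K, 0x7E) = 0xC4.
C[3]: P[3] ⊕ 0xC4 = 0x74; E(K, 0x74) = 0xBA.
C[4]: P[4] ⊕ 0xBA = 0x1D; E(K, 0x1D) = 0x63.
C[5]: P[5] ⊕ 0x63 = 0x06; E(K, 0x06) = 0x4C.
C[6]: P[6] ⊕ 0x4C = 0x63; E(K, 0x63) = 0xA9.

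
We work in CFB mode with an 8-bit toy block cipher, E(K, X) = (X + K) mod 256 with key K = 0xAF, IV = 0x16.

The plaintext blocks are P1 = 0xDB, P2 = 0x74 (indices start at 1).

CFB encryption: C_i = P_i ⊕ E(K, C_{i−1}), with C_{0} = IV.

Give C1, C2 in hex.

C1 = 0x1E, C2 = 0xB9

C1: E(K, 0x16) = 0xC5; 0xDB ⊕ 0xC5 = 0x1E.
C2: E(K, 0x1E) = 0xCD; 0x74 ⊕ 0xCD = 0xB9.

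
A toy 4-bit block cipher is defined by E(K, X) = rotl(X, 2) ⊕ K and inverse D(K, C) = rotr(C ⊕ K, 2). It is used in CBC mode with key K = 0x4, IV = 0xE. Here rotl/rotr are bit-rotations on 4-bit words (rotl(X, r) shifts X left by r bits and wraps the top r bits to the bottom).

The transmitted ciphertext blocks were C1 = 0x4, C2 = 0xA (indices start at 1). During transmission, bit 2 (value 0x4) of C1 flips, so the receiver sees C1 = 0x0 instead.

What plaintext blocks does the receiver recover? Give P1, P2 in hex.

P1 = 0xF, P2 = 0xB

CBC decryption: P_i = D(K, C_i) ⊕ C_{i−1}, with C_{0} = IV.
Only C1 changed, to 0x0. In CBC, a change in C_i garbles P_i and flips the same bit in P_{i+1}. Decrypting the received ciphertext:
P1: D(K, 0x0) = 0x1; 0x1 ⊕ 0xE = 0xF.
P2: D(K, 0xA) = 0xB; 0xB ⊕ 0x0 = 0xB.
Blocks that differ from the original plaintext: P1, P2.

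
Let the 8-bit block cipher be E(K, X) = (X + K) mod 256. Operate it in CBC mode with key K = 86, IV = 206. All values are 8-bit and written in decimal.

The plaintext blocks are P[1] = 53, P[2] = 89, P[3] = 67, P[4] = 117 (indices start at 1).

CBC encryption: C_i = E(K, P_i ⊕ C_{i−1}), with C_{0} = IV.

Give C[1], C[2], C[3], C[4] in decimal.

C[1] = 81, C[2] = 94, C[3] = 115, C[4] = 92

C[1]: P[1] ⊕ 206 = 251; E(K, 251) = 81.
C[2]: P[2] ⊕ 81 = 8; E(K, 8) = 94.
C[3]: P[3] ⊕ 94 = 29; E(K, 29) = 115.
C[4]: P[4] ⊕ 115 = 6; E(K, 6) = 92.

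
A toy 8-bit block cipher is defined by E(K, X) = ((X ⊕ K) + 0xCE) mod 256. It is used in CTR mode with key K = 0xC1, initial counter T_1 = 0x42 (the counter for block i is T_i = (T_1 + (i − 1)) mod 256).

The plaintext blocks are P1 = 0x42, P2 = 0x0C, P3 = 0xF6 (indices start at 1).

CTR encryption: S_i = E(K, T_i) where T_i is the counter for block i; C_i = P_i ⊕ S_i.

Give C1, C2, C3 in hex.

C1: T = 0x42, S = E(K, T) = 0x51; 0x42 ⊕ 0x51 = 0x13.
C2: T = 0x43, S = E(K, T) = 0x50; 0x0C ⊕ 0x50 = 0x5C.
C3: T = 0x44, S = E(K, T) = 0x53; 0xF6 ⊕ 0x53 = 0xA5.

C1 = 0x13, C2 = 0x5C, C3 = 0xA5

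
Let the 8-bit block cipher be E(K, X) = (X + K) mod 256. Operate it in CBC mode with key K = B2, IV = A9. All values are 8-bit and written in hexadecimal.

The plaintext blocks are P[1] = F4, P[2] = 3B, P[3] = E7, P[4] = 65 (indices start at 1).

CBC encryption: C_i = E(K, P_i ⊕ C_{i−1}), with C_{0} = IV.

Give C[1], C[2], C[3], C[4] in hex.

C[1]: P[1] ⊕ A9 = 5D; E(K, 5D) = 0F.
C[2]: P[2] ⊕ 0F = 34; E(K, 34) = E6.
C[3]: P[3] ⊕ E6 = 01; E(K, 01) = B3.
C[4]: P[4] ⊕ B3 = D6; E(K, D6) = 88.

C[1] = 0F, C[2] = E6, C[3] = B3, C[4] = 88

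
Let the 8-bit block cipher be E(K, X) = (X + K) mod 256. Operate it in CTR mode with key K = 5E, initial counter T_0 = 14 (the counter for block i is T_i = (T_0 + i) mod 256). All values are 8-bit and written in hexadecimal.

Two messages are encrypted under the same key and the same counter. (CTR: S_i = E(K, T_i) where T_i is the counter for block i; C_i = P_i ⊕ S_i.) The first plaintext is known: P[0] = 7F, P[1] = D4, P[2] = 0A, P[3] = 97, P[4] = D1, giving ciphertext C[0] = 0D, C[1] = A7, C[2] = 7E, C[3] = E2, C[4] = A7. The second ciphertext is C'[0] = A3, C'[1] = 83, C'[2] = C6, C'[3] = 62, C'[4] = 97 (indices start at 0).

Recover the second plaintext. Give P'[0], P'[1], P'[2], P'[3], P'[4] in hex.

P'[0] = D1, P'[1] = F0, P'[2] = B2, P'[3] = 17, P'[4] = E1

In CTR with a reused counter, both messages share the same keystream S_i, so C_i ⊕ C'_i = P_i ⊕ P'_i and thus P'_i = P_i ⊕ C_i ⊕ C'_i.
P'[0]: 7F ⊕ 0D ⊕ A3 = D1.
P'[1]: D4 ⊕ A7 ⊕ 83 = F0.
P'[2]: 0A ⊕ 7E ⊕ C6 = B2.
P'[3]: 97 ⊕ E2 ⊕ 62 = 17.
P'[4]: D1 ⊕ A7 ⊕ 97 = E1.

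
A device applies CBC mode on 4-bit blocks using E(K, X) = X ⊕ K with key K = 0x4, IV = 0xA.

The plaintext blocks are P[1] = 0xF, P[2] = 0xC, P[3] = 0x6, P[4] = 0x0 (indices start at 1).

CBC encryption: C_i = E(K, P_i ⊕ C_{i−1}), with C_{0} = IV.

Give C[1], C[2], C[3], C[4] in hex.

C[1]: P[1] ⊕ 0xA = 0x5; E(K, 0x5) = 0x1.
C[2]: P[2] ⊕ 0x1 = 0xD; E(K, 0xD) = 0x9.
C[3]: P[3] ⊕ 0x9 = 0xF; E(K, 0xF) = 0xB.
C[4]: P[4] ⊕ 0xB = 0xB; E(K, 0xB) = 0xF.

C[1] = 0x1, C[2] = 0x9, C[3] = 0xB, C[4] = 0xF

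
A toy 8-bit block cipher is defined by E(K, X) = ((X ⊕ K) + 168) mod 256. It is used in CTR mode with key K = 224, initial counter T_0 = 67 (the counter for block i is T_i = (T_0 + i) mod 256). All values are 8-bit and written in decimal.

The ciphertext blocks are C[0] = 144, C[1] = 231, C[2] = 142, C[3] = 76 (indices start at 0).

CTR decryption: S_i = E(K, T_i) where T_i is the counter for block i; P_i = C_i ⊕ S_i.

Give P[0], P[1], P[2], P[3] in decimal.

P[0]: T = 67, S = E(K, T) = 75; 144 ⊕ 75 = 219.
P[1]: T = 68, S = E(K, T) = 76; 231 ⊕ 76 = 171.
P[2]: T = 69, S = E(K, T) = 77; 142 ⊕ 77 = 195.
P[3]: T = 70, S = E(K, T) = 78; 76 ⊕ 78 = 2.

P[0] = 219, P[1] = 171, P[2] = 195, P[3] = 2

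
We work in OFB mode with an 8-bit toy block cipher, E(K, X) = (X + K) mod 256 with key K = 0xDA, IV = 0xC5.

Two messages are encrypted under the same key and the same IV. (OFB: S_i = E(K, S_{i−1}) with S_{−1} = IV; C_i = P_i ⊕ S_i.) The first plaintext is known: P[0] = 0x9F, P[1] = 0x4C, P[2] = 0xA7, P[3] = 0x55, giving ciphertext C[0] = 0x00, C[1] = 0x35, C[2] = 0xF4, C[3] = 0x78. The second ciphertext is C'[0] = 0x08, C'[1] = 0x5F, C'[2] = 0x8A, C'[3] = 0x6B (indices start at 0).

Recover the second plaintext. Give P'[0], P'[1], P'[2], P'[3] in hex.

In OFB with a reused IV, both messages share the same keystream S_i, so C_i ⊕ C'_i = P_i ⊕ P'_i and thus P'_i = P_i ⊕ C_i ⊕ C'_i.
P'[0]: 0x9F ⊕ 0x00 ⊕ 0x08 = 0x97.
P'[1]: 0x4C ⊕ 0x35 ⊕ 0x5F = 0x26.
P'[2]: 0xA7 ⊕ 0xF4 ⊕ 0x8A = 0xD9.
P'[3]: 0x55 ⊕ 0x78 ⊕ 0x6B = 0x46.

P'[0] = 0x97, P'[1] = 0x26, P'[2] = 0xD9, P'[3] = 0x46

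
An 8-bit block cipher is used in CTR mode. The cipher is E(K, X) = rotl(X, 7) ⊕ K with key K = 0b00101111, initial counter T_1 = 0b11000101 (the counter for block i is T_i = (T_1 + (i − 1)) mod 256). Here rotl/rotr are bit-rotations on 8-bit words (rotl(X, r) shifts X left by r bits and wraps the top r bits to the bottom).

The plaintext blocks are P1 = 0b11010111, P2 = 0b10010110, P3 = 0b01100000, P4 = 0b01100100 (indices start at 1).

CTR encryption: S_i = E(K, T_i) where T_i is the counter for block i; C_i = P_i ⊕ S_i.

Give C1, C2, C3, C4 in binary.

C1: T = 0b11000101, S = E(K, T) = 0b11001101; 0b11010111 ⊕ 0b11001101 = 0b00011010.
C2: T = 0b11000110, S = E(K, T) = 0b01001100; 0b10010110 ⊕ 0b01001100 = 0b11011010.
C3: T = 0b11000111, S = E(K, T) = 0b11001100; 0b01100000 ⊕ 0b11001100 = 0b10101100.
C4: T = 0b11001000, S = E(K, T) = 0b01001011; 0b01100100 ⊕ 0b01001011 = 0b00101111.

C1 = 0b00011010, C2 = 0b11011010, C3 = 0b10101100, C4 = 0b00101111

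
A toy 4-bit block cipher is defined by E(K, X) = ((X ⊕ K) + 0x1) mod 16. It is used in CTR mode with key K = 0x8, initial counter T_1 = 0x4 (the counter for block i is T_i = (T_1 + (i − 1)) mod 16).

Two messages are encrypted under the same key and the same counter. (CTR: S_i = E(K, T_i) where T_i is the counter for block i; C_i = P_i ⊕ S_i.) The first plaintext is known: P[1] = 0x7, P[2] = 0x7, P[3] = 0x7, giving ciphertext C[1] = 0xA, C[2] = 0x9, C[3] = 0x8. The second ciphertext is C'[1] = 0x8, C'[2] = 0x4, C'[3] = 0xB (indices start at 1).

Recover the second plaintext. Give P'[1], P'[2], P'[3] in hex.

In CTR with a reused counter, both messages share the same keystream S_i, so C_i ⊕ C'_i = P_i ⊕ P'_i and thus P'_i = P_i ⊕ C_i ⊕ C'_i.
P'[1]: 0x7 ⊕ 0xA ⊕ 0x8 = 0x5.
P'[2]: 0x7 ⊕ 0x9 ⊕ 0x4 = 0xA.
P'[3]: 0x7 ⊕ 0x8 ⊕ 0xB = 0x4.

P'[1] = 0x5, P'[2] = 0xA, P'[3] = 0x4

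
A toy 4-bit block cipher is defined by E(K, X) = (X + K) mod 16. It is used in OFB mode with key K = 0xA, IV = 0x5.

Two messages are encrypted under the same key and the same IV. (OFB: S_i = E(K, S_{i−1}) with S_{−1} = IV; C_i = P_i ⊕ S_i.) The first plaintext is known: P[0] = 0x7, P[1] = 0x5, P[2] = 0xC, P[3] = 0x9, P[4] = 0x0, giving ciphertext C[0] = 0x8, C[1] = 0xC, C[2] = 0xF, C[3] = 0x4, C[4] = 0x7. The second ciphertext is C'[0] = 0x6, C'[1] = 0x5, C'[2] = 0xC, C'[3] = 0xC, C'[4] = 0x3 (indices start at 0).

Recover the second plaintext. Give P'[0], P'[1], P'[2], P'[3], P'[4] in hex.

In OFB with a reused IV, both messages share the same keystream S_i, so C_i ⊕ C'_i = P_i ⊕ P'_i and thus P'_i = P_i ⊕ C_i ⊕ C'_i.
P'[0]: 0x7 ⊕ 0x8 ⊕ 0x6 = 0x9.
P'[1]: 0x5 ⊕ 0xC ⊕ 0x5 = 0xC.
P'[2]: 0xC ⊕ 0xF ⊕ 0xC = 0xF.
P'[3]: 0x9 ⊕ 0x4 ⊕ 0xC = 0x1.
P'[4]: 0x0 ⊕ 0x7 ⊕ 0x3 = 0x4.

P'[0] = 0x9, P'[1] = 0xC, P'[2] = 0xF, P'[3] = 0x1, P'[4] = 0x4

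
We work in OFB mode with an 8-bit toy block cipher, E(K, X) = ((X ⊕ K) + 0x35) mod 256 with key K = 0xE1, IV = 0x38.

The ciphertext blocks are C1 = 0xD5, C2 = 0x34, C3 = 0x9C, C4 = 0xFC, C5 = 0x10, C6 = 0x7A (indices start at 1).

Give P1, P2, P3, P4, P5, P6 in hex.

OFB decryption: S_i = E(K, S_{i−1}) with S_{0} = IV; P_i = C_i ⊕ S_i.
P1: S = E(K, 0x38) = 0x0E; 0xD5 ⊕ 0x0E = 0xDB.
P2: S = E(K, 0x0E) = 0x24; 0x34 ⊕ 0x24 = 0x10.
P3: S = E(K, 0x24) = 0xFA; 0x9C ⊕ 0xFA = 0x66.
P4: S = E(K, 0xFA) = 0x50; 0xFC ⊕ 0x50 = 0xAC.
P5: S = E(K, 0x50) = 0xE6; 0x10 ⊕ 0xE6 = 0xF6.
P6: S = E(K, 0xE6) = 0x3C; 0x7A ⊕ 0x3C = 0x46.

P1 = 0xDB, P2 = 0x10, P3 = 0x66, P4 = 0xAC, P5 = 0xF6, P6 = 0x46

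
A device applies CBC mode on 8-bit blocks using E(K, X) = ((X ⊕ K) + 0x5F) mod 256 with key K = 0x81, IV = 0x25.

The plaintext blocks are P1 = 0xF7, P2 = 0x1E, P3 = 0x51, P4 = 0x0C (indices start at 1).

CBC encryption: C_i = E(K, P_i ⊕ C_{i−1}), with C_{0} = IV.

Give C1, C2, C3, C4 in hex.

C1 = 0xB2, C2 = 0x8C, C3 = 0xBB, C4 = 0x95

C1: P1 ⊕ 0x25 = 0xD2; E(K, 0xD2) = 0xB2.
C2: P2 ⊕ 0xB2 = 0xAC; E(K, 0xAC) = 0x8C.
C3: P3 ⊕ 0x8C = 0xDD; E(K, 0xDD) = 0xBB.
C4: P4 ⊕ 0xBB = 0xB7; E(K, 0xB7) = 0x95.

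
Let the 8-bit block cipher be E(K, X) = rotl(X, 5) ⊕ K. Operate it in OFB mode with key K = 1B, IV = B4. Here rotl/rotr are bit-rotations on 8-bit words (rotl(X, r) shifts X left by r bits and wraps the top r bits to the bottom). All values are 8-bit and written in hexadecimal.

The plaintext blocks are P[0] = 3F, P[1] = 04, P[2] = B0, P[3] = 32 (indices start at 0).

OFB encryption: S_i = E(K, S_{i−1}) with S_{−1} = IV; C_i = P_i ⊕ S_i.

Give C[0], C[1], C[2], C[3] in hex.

C[0]: S = E(K, B4) = 8D; 3F ⊕ 8D = B2.
C[1]: S = E(K, 8D) = AA; 04 ⊕ AA = AE.
C[2]: S = E(K, AA) = 4E; B0 ⊕ 4E = FE.
C[3]: S = E(K, 4E) = D2; 32 ⊕ D2 = E0.

C[0] = B2, C[1] = AE, C[2] = FE, C[3] = E0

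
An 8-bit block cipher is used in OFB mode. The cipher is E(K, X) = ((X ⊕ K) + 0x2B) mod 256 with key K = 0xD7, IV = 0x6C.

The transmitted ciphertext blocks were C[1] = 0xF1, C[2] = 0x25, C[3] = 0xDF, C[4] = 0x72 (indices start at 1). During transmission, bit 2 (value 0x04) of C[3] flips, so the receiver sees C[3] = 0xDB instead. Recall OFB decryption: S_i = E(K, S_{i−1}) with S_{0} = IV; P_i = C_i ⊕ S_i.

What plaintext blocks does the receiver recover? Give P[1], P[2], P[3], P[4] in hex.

Only C[3] changed, to 0xDB. In OFB, a change in C_i flips the same bit in P_i only; the keystream is unaffected. Decrypting the received ciphertext:
P[1]: S = E(K, 0x6C) = 0xE6; 0xF1 ⊕ 0xE6 = 0x17.
P[2]: S = E(K, 0xE6) = 0x5C; 0x25 ⊕ 0x5C = 0x79.
P[3]: S = E(K, 0x5C) = 0xB6; 0xDB ⊕ 0xB6 = 0x6D.
P[4]: S = E(K, 0xB6) = 0x8C; 0x72 ⊕ 0x8C = 0xFE.
Blocks that differ from the original plaintext: P[3].

P[1] = 0x17, P[2] = 0x79, P[3] = 0x6D, P[4] = 0xFE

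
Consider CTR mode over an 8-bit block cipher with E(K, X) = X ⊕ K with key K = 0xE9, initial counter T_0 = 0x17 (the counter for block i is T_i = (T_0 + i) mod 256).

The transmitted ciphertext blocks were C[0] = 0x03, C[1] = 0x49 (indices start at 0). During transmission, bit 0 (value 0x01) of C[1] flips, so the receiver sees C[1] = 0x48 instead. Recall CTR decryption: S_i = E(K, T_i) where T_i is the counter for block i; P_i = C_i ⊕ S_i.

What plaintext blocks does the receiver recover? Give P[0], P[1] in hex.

Only C[1] changed, to 0x48. In CTR, a change in C_i flips the same bit in P_i only; the keystream is unaffected. Decrypting the received ciphertext:
P[0]: T = 0x17, S = E(K, T) = 0xFE; 0x03 ⊕ 0xFE = 0xFD.
P[1]: T = 0x18, S = E(K, T) = 0xF1; 0x48 ⊕ 0xF1 = 0xB9.
Blocks that differ from the original plaintext: P[1].

P[0] = 0xFD, P[1] = 0xB9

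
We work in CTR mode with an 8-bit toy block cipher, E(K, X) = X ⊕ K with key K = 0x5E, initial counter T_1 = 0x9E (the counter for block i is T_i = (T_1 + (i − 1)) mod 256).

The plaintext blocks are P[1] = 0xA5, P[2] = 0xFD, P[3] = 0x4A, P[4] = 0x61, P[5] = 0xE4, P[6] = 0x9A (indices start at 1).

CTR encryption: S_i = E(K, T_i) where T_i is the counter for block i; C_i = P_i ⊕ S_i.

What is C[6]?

C[1]: T = 0x9E, S = E(K, T) = 0xC0; 0xA5 ⊕ 0xC0 = 0x65.
C[2]: T = 0x9F, S = E(K, T) = 0xC1; 0xFD ⊕ 0xC1 = 0x3C.
C[3]: T = 0xA0, S = E(K, T) = 0xFE; 0x4A ⊕ 0xFE = 0xB4.
C[4]: T = 0xA1, S = E(K, T) = 0xFF; 0x61 ⊕ 0xFF = 0x9E.
C[5]: T = 0xA2, S = E(K, T) = 0xFC; 0xE4 ⊕ 0xFC = 0x18.
C[6]: T = 0xA3, S = E(K, T) = 0xFD; 0x9A ⊕ 0xFD = 0x67.

C[6] = 0x67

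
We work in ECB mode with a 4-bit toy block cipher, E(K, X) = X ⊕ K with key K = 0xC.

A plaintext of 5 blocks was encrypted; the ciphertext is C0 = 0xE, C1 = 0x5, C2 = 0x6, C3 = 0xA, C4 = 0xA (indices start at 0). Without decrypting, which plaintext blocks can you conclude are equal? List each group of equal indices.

ECB encrypts each block independently with the same key, so equal ciphertext blocks imply equal plaintext blocks.
C3 = C4 = 0xA, so P3 = P4.

P3 = P4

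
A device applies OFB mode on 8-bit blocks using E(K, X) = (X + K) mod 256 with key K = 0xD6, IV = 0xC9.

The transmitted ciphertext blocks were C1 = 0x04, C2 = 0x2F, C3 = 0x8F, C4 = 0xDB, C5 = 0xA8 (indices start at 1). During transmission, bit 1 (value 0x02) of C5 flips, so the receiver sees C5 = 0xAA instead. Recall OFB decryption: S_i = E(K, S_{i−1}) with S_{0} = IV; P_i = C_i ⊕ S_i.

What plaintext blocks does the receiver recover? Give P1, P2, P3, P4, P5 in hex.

Only C5 changed, to 0xAA. In OFB, a change in C_i flips the same bit in P_i only; the keystream is unaffected. Decrypting the received ciphertext:
P1: S = E(K, 0xC9) = 0x9F; 0x04 ⊕ 0x9F = 0x9B.
P2: S = E(K, 0x9F) = 0x75; 0x2F ⊕ 0x75 = 0x5A.
P3: S = E(K, 0x75) = 0x4B; 0x8F ⊕ 0x4B = 0xC4.
P4: S = E(K, 0x4B) = 0x21; 0xDB ⊕ 0x21 = 0xFA.
P5: S = E(K, 0x21) = 0xF7; 0xAA ⊕ 0xF7 = 0x5D.
Blocks that differ from the original plaintext: P5.

P1 = 0x9B, P2 = 0x5A, P3 = 0xC4, P4 = 0xFA, P5 = 0x5D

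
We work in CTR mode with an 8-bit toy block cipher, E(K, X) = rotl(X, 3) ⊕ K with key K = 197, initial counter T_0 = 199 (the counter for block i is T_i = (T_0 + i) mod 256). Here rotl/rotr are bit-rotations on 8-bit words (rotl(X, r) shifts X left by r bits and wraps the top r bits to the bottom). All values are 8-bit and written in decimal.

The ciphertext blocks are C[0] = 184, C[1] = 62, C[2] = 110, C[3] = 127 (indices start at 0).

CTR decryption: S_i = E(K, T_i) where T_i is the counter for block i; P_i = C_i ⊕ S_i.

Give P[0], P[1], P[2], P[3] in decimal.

P[0] = 67, P[1] = 189, P[2] = 229, P[3] = 236

P[0]: T = 199, S = E(K, T) = 251; 184 ⊕ 251 = 67.
P[1]: T = 200, S = E(K, T) = 131; 62 ⊕ 131 = 189.
P[2]: T = 201, S = E(K, T) = 139; 110 ⊕ 139 = 229.
P[3]: T = 202, S = E(K, T) = 147; 127 ⊕ 147 = 236.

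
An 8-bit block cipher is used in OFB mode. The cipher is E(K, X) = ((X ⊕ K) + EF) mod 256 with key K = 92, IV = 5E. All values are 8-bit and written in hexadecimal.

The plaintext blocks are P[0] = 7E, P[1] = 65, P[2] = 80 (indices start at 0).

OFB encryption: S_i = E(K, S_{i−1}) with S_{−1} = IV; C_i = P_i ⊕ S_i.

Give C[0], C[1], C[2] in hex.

C[0]: S = E(K, 5E) = BB; 7E ⊕ BB = C5.
C[1]: S = E(K, BB) = 18; 65 ⊕ 18 = 7D.
C[2]: S = E(K, 18) = 79; 80 ⊕ 79 = F9.

C[0] = C5, C[1] = 7D, C[2] = F9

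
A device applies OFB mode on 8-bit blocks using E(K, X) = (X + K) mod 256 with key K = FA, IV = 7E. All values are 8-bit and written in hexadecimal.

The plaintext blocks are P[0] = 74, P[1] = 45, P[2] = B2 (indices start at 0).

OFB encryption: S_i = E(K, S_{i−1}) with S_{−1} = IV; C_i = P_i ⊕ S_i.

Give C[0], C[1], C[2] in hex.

C[0]: S = E(K, 7E) = 78; 74 ⊕ 78 = 0C.
C[1]: S = E(K, 78) = 72; 45 ⊕ 72 = 37.
C[2]: S = E(K, 72) = 6C; B2 ⊕ 6C = DE.

C[0] = 0C, C[1] = 37, C[2] = DE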